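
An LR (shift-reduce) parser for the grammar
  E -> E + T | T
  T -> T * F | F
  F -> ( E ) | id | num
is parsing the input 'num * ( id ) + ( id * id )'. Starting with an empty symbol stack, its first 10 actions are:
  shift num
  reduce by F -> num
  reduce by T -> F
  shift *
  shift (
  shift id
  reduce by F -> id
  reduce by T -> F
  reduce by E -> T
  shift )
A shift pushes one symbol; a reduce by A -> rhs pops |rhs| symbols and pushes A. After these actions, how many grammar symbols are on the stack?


Tracking the symbol stack through each action:
  Action 1: shift 'num' : push -> stack = [num] (size 1)
  Action 2: reduce by F -> num : pop 1, push F -> stack = [F] (size 1)
  Action 3: reduce by T -> F : pop 1, push T -> stack = [T] (size 1)
  Action 4: shift '*' : push -> stack = [T, *] (size 2)
  Action 5: shift '(' : push -> stack = [T, *, (] (size 3)
  Action 6: shift 'id' : push -> stack = [T, *, (, id] (size 4)
  Action 7: reduce by F -> id : pop 1, push F -> stack = [T, *, (, F] (size 4)
  Action 8: reduce by T -> F : pop 1, push T -> stack = [T, *, (, T] (size 4)
  Action 9: reduce by E -> T : pop 1, push E -> stack = [T, *, (, E] (size 4)
  Action 10: shift ')' : push -> stack = [T, *, (, E, )] (size 5)
Final stack size: 5

5


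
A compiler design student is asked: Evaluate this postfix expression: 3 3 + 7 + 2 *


Processing tokens left to right:
Push 3, Push 3
Pop 3 and 3, compute 3 + 3 = 6, push 6
Push 7
Pop 6 and 7, compute 6 + 7 = 13, push 13
Push 2
Pop 13 and 2, compute 13 * 2 = 26, push 26
Stack result: 26

26


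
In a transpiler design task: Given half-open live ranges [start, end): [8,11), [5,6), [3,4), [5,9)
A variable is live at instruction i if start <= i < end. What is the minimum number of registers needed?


Live ranges:
  Var0: [8, 11)
  Var1: [5, 6)
  Var2: [3, 4)
  Var3: [5, 9)
Sweep-line events (position, delta, active):
  pos=3 start -> active=1
  pos=4 end -> active=0
  pos=5 start -> active=1
  pos=5 start -> active=2
  pos=6 end -> active=1
  pos=8 start -> active=2
  pos=9 end -> active=1
  pos=11 end -> active=0
Maximum simultaneous active: 2
Minimum registers needed: 2

2


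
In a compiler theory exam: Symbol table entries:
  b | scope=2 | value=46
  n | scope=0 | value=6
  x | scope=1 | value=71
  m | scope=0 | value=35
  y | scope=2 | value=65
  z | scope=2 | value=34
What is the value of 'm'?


Searching symbol table for 'm':
  b | scope=2 | value=46
  n | scope=0 | value=6
  x | scope=1 | value=71
  m | scope=0 | value=35 <- MATCH
  y | scope=2 | value=65
  z | scope=2 | value=34
Found 'm' at scope 0 with value 35

35


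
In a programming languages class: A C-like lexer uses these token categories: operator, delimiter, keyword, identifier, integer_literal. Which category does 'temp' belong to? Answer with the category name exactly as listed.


Token: 'temp'
Checking categories:
  identifier: YES
  integer_literal: no
  operator: no
  keyword: no
  delimiter: no
Category: identifier

identifier


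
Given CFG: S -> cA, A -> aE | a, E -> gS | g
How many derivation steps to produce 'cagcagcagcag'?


Grammar: S -> cA, A -> aE | a, E -> gS | g
Deriving 'cagcagcagcag':
Step 1: S -> cA => cA
Step 2: A -> aE => caE
Step 3: E -> gS => cagS
Step 4: S -> cA => cagcA
Step 5: A -> aE => cagcaE
Step 6: E -> gS => cagcagS
Step 7: S -> cA => cagcagcA
Step 8: A -> aE => cagcagcaE
Step 9: E -> gS => cagcagcagS
Step 10: S -> cA => cagcagcagcA
Step 11: A -> aE => cagcagcagcaE
Step 12: E -> g => cagcagcagcag
Total derivation steps: 12

12


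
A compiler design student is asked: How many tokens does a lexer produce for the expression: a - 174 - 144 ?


Scanning 'a - 174 - 144'
Token 1: 'a' -> identifier
Token 2: '-' -> operator
Token 3: '174' -> integer_literal
Token 4: '-' -> operator
Token 5: '144' -> integer_literal
Total tokens: 5

5


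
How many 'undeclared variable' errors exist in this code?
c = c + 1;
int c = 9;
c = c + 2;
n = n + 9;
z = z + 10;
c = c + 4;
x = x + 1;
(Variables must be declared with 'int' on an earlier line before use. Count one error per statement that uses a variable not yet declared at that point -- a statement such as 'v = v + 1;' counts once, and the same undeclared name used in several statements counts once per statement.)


Scanning code line by line:
  Line 1: use 'c' -> ERROR (undeclared)
  Line 2: declare 'c' -> declared = ['c']
  Line 3: use 'c' -> OK (declared)
  Line 4: use 'n' -> ERROR (undeclared)
  Line 5: use 'z' -> ERROR (undeclared)
  Line 6: use 'c' -> OK (declared)
  Line 7: use 'x' -> ERROR (undeclared)
Total undeclared variable errors: 4

4


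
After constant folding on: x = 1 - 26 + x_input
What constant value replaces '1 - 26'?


Identifying constant sub-expression:
  Original: x = 1 - 26 + x_input
  1 and 26 are both compile-time constants
  Evaluating: 1 - 26 = -25
  After folding: x = -25 + x_input

-25


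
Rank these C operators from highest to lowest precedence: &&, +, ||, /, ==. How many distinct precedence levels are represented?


Looking up precedence for each operator:
  && -> precedence 2
  + -> precedence 5
  || -> precedence 1
  / -> precedence 6
  == -> precedence 3
Sorted highest to lowest: /, +, ==, &&, ||
Distinct precedence values: [6, 5, 3, 2, 1]
Number of distinct levels: 5

5


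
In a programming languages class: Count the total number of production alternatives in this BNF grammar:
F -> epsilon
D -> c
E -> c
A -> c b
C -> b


Counting alternatives per rule:
  F: 1 alternative(s)
  D: 1 alternative(s)
  E: 1 alternative(s)
  A: 1 alternative(s)
  C: 1 alternative(s)
Sum: 1 + 1 + 1 + 1 + 1 = 5

5


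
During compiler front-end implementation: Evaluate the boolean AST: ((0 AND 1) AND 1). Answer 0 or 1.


Step 1: Evaluate inner node
  0 AND 1 = 0
Step 2: Evaluate root node
  0 AND 1 = 0

0


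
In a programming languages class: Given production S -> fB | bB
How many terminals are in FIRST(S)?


Production: S -> fB | bB
Examining each alternative for leading terminals:
  S -> fB : first terminal = 'f'
  S -> bB : first terminal = 'b'
FIRST(S) = {b, f}
Count: 2

2


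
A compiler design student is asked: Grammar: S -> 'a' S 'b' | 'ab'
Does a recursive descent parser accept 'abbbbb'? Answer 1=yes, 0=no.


Grammar accepts strings of the form a^n b^n (n >= 1)
Word: 'abbbbb'
Counting: 1 a's and 5 b's
Check: 1 == 5? No
Mismatch: a-count != b-count
Rejected

0


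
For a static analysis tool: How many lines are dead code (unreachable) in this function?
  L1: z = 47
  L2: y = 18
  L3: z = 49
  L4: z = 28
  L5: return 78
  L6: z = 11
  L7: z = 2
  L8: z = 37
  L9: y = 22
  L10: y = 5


Analyzing control flow:
  L1: reachable (before return)
  L2: reachable (before return)
  L3: reachable (before return)
  L4: reachable (before return)
  L5: reachable (return statement)
  L6: DEAD (after return at L5)
  L7: DEAD (after return at L5)
  L8: DEAD (after return at L5)
  L9: DEAD (after return at L5)
  L10: DEAD (after return at L5)
Return at L5, total lines = 10
Dead lines: L6 through L10
Count: 5

5


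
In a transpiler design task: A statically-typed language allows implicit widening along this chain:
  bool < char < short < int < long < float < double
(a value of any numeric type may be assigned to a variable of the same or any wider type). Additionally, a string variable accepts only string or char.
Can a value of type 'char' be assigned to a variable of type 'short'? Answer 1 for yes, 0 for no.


Target variable type: short
Source value type: char
Numeric ranks: char=1, short=2
Widening allowed iff rank(source) <= rank(target): 1 <= 2? Yes
Result: 1

1


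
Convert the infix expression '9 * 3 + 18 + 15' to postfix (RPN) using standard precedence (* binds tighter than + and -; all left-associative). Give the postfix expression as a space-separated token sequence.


Applying the shunting-yard algorithm:
  Operand 9 -> output
  Push '*' onto operator stack -> op-stack: [*]
  Operand 3 -> output
  See '+' (prec 1); top '*' (prec 2) >= it -> pop '*' to output
  Push '+' onto operator stack -> op-stack: [+]
  Operand 18 -> output
  See '+' (prec 1); top '+' (prec 1) >= it -> pop '+' to output
  Push '+' onto operator stack -> op-stack: [+]
  Operand 15 -> output
  End of input: pop '+' to output
Postfix result: 9 3 * 18 + 15 +

9 3 * 18 + 15 +


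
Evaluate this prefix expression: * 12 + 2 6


Parsing prefix expression: * 12 + 2 6
Step 1: Innermost operation '+ 2 6'
  2 + 6 = 8
Step 2: Outer operation '* 12 [8]'
  12 * 8 = 96

96


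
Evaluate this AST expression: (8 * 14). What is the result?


Expression: (8 * 14)
Evaluating step by step:
  8 * 14 = 112
Result: 112

112


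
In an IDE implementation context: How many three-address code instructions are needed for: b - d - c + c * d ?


Expression: b - d - c + c * d
Generating three-address code (respecting * over +/- precedence):
  Instruction 1: t1 = c * d
  Instruction 2: t2 = b - d
  Instruction 3: t3 = t2 - c
  Instruction 4: t4 = t3 + t1
Total instructions: 4

4


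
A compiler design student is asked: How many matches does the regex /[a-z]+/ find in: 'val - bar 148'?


Pattern: /[a-z]+/ (identifiers)
Input: 'val - bar 148'
Scanning for matches:
  Match 1: 'val'
  Match 2: 'bar'
Total matches: 2

2


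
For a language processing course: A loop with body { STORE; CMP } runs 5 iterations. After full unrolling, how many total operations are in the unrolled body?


Loop body operations: STORE, CMP (2 ops per iteration)
Unrolling 5 iterations:
  Iteration 1: STORE, CMP (2 ops)
  Iteration 2: STORE, CMP (2 ops)
  Iteration 3: STORE, CMP (2 ops)
  Iteration 4: STORE, CMP (2 ops)
  Iteration 5: STORE, CMP (2 ops)
Total: 5 iterations * 2 ops/iter = 10 operations

10


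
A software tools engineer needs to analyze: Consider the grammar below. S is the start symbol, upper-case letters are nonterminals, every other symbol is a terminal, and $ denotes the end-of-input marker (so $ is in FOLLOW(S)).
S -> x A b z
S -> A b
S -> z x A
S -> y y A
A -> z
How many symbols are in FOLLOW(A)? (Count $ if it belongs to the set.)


S is the start symbol and does not occur in any rule body, so FOLLOW(S) = {$}.
Examining every occurrence of A in a rule body:
  S -> x A b z : A is followed by terminal 'b' -> add 'b'
  S -> A b : A is followed by terminal 'b' -> add 'b' (already in the set)
  S -> z x A : A is at the right end -> add FOLLOW(S) = {$}
  S -> y y A : A is at the right end -> add FOLLOW(S) = {$} (already in the set)
  A -> z : A does not occur in the body -> contributes nothing
FOLLOW(A) = {b, $}
Count: 2

2


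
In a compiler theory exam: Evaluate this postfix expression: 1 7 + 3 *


Processing tokens left to right:
Push 1, Push 7
Pop 1 and 7, compute 1 + 7 = 8, push 8
Push 3
Pop 8 and 3, compute 8 * 3 = 24, push 24
Stack result: 24

24


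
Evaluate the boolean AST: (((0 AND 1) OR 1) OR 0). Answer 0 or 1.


Step 1: Evaluate inner node
  0 AND 1 = 0
Step 2: Evaluate next node
  0 OR 1 = 1
Step 3: Evaluate root node
  1 OR 0 = 1

1


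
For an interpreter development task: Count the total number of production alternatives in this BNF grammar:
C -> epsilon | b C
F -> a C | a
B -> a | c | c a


Counting alternatives per rule:
  C: 2 alternative(s)
  F: 2 alternative(s)
  B: 3 alternative(s)
Sum: 2 + 2 + 3 = 7

7


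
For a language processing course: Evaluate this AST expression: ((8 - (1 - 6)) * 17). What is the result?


Expression: ((8 - (1 - 6)) * 17)
Evaluating step by step:
  1 - 6 = -5
  8 - -5 = 13
  13 * 17 = 221
Result: 221

221


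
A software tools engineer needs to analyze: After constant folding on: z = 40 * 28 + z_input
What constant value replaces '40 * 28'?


Identifying constant sub-expression:
  Original: z = 40 * 28 + z_input
  40 and 28 are both compile-time constants
  Evaluating: 40 * 28 = 1120
  After folding: z = 1120 + z_input

1120


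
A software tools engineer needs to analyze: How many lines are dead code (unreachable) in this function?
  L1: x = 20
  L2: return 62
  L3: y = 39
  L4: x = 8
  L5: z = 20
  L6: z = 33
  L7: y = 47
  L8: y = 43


Analyzing control flow:
  L1: reachable (before return)
  L2: reachable (return statement)
  L3: DEAD (after return at L2)
  L4: DEAD (after return at L2)
  L5: DEAD (after return at L2)
  L6: DEAD (after return at L2)
  L7: DEAD (after return at L2)
  L8: DEAD (after return at L2)
Return at L2, total lines = 8
Dead lines: L3 through L8
Count: 6

6


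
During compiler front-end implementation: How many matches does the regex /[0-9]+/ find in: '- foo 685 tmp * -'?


Pattern: /[0-9]+/ (int literals)
Input: '- foo 685 tmp * -'
Scanning for matches:
  Match 1: '685'
Total matches: 1

1


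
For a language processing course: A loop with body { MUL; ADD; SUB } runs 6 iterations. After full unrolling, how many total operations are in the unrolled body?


Loop body operations: MUL, ADD, SUB (3 ops per iteration)
Unrolling 6 iterations:
  Iteration 1: MUL, ADD, SUB (3 ops)
  Iteration 2: MUL, ADD, SUB (3 ops)
  Iteration 3: MUL, ADD, SUB (3 ops)
  Iteration 4: MUL, ADD, SUB (3 ops)
  Iteration 5: MUL, ADD, SUB (3 ops)
  Iteration 6: MUL, ADD, SUB (3 ops)
Total: 6 iterations * 3 ops/iter = 18 operations

18


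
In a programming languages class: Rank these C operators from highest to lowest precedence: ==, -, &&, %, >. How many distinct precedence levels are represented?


Looking up precedence for each operator:
  == -> precedence 3
  - -> precedence 5
  && -> precedence 2
  % -> precedence 6
  > -> precedence 4
Sorted highest to lowest: %, -, >, ==, &&
Distinct precedence values: [6, 5, 4, 3, 2]
Number of distinct levels: 5

5


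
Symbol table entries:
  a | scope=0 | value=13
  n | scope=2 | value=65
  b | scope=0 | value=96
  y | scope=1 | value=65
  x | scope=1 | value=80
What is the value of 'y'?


Searching symbol table for 'y':
  a | scope=0 | value=13
  n | scope=2 | value=65
  b | scope=0 | value=96
  y | scope=1 | value=65 <- MATCH
  x | scope=1 | value=80
Found 'y' at scope 1 with value 65

65


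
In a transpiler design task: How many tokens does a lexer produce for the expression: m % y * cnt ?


Scanning 'm % y * cnt'
Token 1: 'm' -> identifier
Token 2: '%' -> operator
Token 3: 'y' -> identifier
Token 4: '*' -> operator
Token 5: 'cnt' -> identifier
Total tokens: 5

5


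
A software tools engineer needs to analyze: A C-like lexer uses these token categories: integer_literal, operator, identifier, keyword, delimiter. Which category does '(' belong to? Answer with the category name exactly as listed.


Token: '('
Checking categories:
  identifier: no
  integer_literal: no
  operator: no
  keyword: no
  delimiter: YES
Category: delimiter

delimiter


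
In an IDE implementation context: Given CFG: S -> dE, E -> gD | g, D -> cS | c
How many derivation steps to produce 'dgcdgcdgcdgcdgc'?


Grammar: S -> dE, E -> gD | g, D -> cS | c
Deriving 'dgcdgcdgcdgcdgc':
Step 1: S -> dE => dE
Step 2: E -> gD => dgD
Step 3: D -> cS => dgcS
Step 4: S -> dE => dgcdE
Step 5: E -> gD => dgcdgD
Step 6: D -> cS => dgcdgcS
Step 7: S -> dE => dgcdgcdE
Step 8: E -> gD => dgcdgcdgD
Step 9: D -> cS => dgcdgcdgcS
Step 10: S -> dE => dgcdgcdgcdE
Step 11: E -> gD => dgcdgcdgcdgD
Step 12: D -> cS => dgcdgcdgcdgcS
Step 13: S -> dE => dgcdgcdgcdgcdE
Step 14: E -> gD => dgcdgcdgcdgcdgD
Step 15: D -> c => dgcdgcdgcdgcdgc
Total derivation steps: 15

15


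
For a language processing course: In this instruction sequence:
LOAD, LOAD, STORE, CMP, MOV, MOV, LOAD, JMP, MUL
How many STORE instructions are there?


Scanning instruction sequence for STORE:
  Position 1: LOAD
  Position 2: LOAD
  Position 3: STORE <- MATCH
  Position 4: CMP
  Position 5: MOV
  Position 6: MOV
  Position 7: LOAD
  Position 8: JMP
  Position 9: MUL
Matches at positions: [3]
Total STORE count: 1

1


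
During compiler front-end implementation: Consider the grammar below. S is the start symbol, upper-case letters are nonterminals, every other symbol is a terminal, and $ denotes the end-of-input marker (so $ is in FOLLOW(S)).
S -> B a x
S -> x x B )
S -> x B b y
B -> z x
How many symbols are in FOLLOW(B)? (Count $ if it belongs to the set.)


S is the start symbol and does not occur in any rule body, so FOLLOW(S) = {$}.
Examining every occurrence of B in a rule body:
  S -> B a x : B is followed by terminal 'a' -> add 'a'
  S -> x x B ) : B is followed by terminal ')' -> add ')'
  S -> x B b y : B is followed by terminal 'b' -> add 'b'
  B -> z x : B does not occur in the body -> contributes nothing
FOLLOW(B) = {), a, b}
Count: 3

3


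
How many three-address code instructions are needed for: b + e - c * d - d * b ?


Expression: b + e - c * d - d * b
Generating three-address code (respecting * over +/- precedence):
  Instruction 1: t1 = c * d
  Instruction 2: t2 = d * b
  Instruction 3: t3 = b + e
  Instruction 4: t4 = t3 - t1
  Instruction 5: t5 = t4 - t2
Total instructions: 5

5


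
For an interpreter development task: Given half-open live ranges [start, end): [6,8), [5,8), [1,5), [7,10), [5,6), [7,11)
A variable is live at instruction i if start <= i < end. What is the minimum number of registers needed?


Live ranges:
  Var0: [6, 8)
  Var1: [5, 8)
  Var2: [1, 5)
  Var3: [7, 10)
  Var4: [5, 6)
  Var5: [7, 11)
Sweep-line events (position, delta, active):
  pos=1 start -> active=1
  pos=5 end -> active=0
  pos=5 start -> active=1
  pos=5 start -> active=2
  pos=6 end -> active=1
  pos=6 start -> active=2
  pos=7 start -> active=3
  pos=7 start -> active=4
  pos=8 end -> active=3
  pos=8 end -> active=2
  pos=10 end -> active=1
  pos=11 end -> active=0
Maximum simultaneous active: 4
Minimum registers needed: 4

4


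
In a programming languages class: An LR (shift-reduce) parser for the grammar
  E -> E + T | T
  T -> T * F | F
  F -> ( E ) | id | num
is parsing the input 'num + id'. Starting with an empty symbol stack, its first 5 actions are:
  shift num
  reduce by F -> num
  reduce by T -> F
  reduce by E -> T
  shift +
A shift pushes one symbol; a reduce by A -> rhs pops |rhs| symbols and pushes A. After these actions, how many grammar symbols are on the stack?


Tracking the symbol stack through each action:
  Action 1: shift 'num' : push -> stack = [num] (size 1)
  Action 2: reduce by F -> num : pop 1, push F -> stack = [F] (size 1)
  Action 3: reduce by T -> F : pop 1, push T -> stack = [T] (size 1)
  Action 4: reduce by E -> T : pop 1, push E -> stack = [E] (size 1)
  Action 5: shift '+' : push -> stack = [E, +] (size 2)
Final stack size: 2

2


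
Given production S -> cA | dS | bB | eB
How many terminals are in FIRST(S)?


Production: S -> cA | dS | bB | eB
Examining each alternative for leading terminals:
  S -> cA : first terminal = 'c'
  S -> dS : first terminal = 'd'
  S -> bB : first terminal = 'b'
  S -> eB : first terminal = 'e'
FIRST(S) = {b, c, d, e}
Count: 4

4


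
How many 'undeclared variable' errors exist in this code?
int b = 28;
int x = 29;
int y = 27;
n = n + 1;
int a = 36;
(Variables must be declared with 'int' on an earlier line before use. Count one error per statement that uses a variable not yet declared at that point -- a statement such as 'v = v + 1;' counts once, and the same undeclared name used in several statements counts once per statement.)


Scanning code line by line:
  Line 1: declare 'b' -> declared = ['b']
  Line 2: declare 'x' -> declared = ['b', 'x']
  Line 3: declare 'y' -> declared = ['b', 'x', 'y']
  Line 4: use 'n' -> ERROR (undeclared)
  Line 5: declare 'a' -> declared = ['a', 'b', 'x', 'y']
Total undeclared variable errors: 1

1


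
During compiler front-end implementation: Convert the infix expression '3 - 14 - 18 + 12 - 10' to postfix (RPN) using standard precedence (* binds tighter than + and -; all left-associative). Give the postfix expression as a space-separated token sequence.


Applying the shunting-yard algorithm:
  Operand 3 -> output
  Push '-' onto operator stack -> op-stack: [-]
  Operand 14 -> output
  See '-' (prec 1); top '-' (prec 1) >= it -> pop '-' to output
  Push '-' onto operator stack -> op-stack: [-]
  Operand 18 -> output
  See '+' (prec 1); top '-' (prec 1) >= it -> pop '-' to output
  Push '+' onto operator stack -> op-stack: [+]
  Operand 12 -> output
  See '-' (prec 1); top '+' (prec 1) >= it -> pop '+' to output
  Push '-' onto operator stack -> op-stack: [-]
  Operand 10 -> output
  End of input: pop '-' to output
Postfix result: 3 14 - 18 - 12 + 10 -

3 14 - 18 - 12 + 10 -


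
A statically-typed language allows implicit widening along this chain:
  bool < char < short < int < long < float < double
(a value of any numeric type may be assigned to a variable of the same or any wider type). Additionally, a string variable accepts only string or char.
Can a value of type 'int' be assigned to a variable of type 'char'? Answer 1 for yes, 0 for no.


Target variable type: char
Source value type: int
Numeric ranks: int=3, char=1
Widening allowed iff rank(source) <= rank(target): 3 <= 1? No
Result: 0

0


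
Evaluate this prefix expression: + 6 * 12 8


Parsing prefix expression: + 6 * 12 8
Step 1: Innermost operation '* 12 8'
  12 * 8 = 96
Step 2: Outer operation '+ 6 [96]'
  6 + 96 = 102

102


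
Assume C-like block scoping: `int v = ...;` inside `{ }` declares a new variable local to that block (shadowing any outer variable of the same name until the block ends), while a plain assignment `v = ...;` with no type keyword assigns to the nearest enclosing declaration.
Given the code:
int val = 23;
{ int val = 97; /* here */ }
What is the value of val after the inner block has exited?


Analyzing scoping rules:
Outer scope: declares val = 23
Inner block: 'int val = 97;' declares a NEW val that shadows the outer one
When the block exits the inner val goes out of scope; the outer val was never modified -> 23
Result: 23

23


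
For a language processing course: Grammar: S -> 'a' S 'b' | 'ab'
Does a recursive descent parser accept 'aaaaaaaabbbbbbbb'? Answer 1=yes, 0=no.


Grammar accepts strings of the form a^n b^n (n >= 1)
Word: 'aaaaaaaabbbbbbbb'
Counting: 8 a's and 8 b's
Check: 8 == 8? Yes
Derivation (S -> aSb applied 7 time(s), then S -> ab): S => aSb => aaSbb => aaaSbbb => aaaaSbbbb => aaaaaSbbbbb => aaaaaaSbbbbbb => aaaaaaaSbbbbbbb => aaaaaaaabbbbbbbb
Accepted

1


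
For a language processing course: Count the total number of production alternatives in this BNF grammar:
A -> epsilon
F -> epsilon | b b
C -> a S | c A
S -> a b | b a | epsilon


Counting alternatives per rule:
  A: 1 alternative(s)
  F: 2 alternative(s)
  C: 2 alternative(s)
  S: 3 alternative(s)
Sum: 1 + 2 + 2 + 3 = 8

8


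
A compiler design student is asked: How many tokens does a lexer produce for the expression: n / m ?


Scanning 'n / m'
Token 1: 'n' -> identifier
Token 2: '/' -> operator
Token 3: 'm' -> identifier
Total tokens: 3

3


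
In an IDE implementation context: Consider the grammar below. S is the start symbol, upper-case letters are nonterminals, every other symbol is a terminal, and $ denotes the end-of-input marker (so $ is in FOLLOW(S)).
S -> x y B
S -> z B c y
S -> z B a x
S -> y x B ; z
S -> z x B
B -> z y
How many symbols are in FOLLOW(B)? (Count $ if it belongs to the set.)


S is the start symbol and does not occur in any rule body, so FOLLOW(S) = {$}.
Examining every occurrence of B in a rule body:
  S -> x y B : B is at the right end -> add FOLLOW(S) = {$}
  S -> z B c y : B is followed by terminal 'c' -> add 'c'
  S -> z B a x : B is followed by terminal 'a' -> add 'a'
  S -> y x B ; z : B is followed by terminal ';' -> add ';'
  S -> z x B : B is at the right end -> add FOLLOW(S) = {$} (already in the set)
  B -> z y : B does not occur in the body -> contributes nothing
FOLLOW(B) = {;, a, c, $}
Count: 4

4


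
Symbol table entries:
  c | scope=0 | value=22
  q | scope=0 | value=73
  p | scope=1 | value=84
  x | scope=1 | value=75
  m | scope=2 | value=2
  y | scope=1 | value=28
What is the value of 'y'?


Searching symbol table for 'y':
  c | scope=0 | value=22
  q | scope=0 | value=73
  p | scope=1 | value=84
  x | scope=1 | value=75
  m | scope=2 | value=2
  y | scope=1 | value=28 <- MATCH
Found 'y' at scope 1 with value 28

28


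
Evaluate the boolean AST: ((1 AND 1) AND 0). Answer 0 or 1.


Step 1: Evaluate inner node
  1 AND 1 = 1
Step 2: Evaluate root node
  1 AND 0 = 0

0


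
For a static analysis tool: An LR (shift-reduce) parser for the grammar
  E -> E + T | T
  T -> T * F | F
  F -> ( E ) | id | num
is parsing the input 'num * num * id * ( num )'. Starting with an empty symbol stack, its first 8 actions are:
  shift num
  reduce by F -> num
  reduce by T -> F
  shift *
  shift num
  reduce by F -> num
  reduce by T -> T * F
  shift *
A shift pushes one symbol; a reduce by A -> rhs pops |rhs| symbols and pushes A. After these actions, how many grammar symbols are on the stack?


Tracking the symbol stack through each action:
  Action 1: shift 'num' : push -> stack = [num] (size 1)
  Action 2: reduce by F -> num : pop 1, push F -> stack = [F] (size 1)
  Action 3: reduce by T -> F : pop 1, push T -> stack = [T] (size 1)
  Action 4: shift '*' : push -> stack = [T, *] (size 2)
  Action 5: shift 'num' : push -> stack = [T, *, num] (size 3)
  Action 6: reduce by F -> num : pop 1, push F -> stack = [T, *, F] (size 3)
  Action 7: reduce by T -> T * F : pop 3, push T -> stack = [T] (size 1)
  Action 8: shift '*' : push -> stack = [T, *] (size 2)
Final stack size: 2

2


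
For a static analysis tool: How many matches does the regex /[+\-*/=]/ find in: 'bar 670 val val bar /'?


Pattern: /[+\-*/=]/ (operators)
Input: 'bar 670 val val bar /'
Scanning for matches:
  Match 1: '/'
Total matches: 1

1


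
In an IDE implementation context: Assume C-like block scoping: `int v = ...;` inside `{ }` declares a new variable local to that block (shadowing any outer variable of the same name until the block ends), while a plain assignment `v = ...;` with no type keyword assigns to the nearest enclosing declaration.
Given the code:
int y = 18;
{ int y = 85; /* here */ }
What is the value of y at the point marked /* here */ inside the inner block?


Analyzing scoping rules:
Outer scope: declares y = 18
Inner block: 'int y = 85;' declares a NEW y that shadows the outer one
Inside the block the inner declaration is in scope -> 85
Result: 85

85


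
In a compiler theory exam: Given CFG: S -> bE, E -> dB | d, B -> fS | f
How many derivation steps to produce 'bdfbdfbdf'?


Grammar: S -> bE, E -> dB | d, B -> fS | f
Deriving 'bdfbdfbdf':
Step 1: S -> bE => bE
Step 2: E -> dB => bdB
Step 3: B -> fS => bdfS
Step 4: S -> bE => bdfbE
Step 5: E -> dB => bdfbdB
Step 6: B -> fS => bdfbdfS
Step 7: S -> bE => bdfbdfbE
Step 8: E -> dB => bdfbdfbdB
Step 9: B -> f => bdfbdfbdf
Total derivation steps: 9

9


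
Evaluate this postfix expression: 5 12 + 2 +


Processing tokens left to right:
Push 5, Push 12
Pop 5 and 12, compute 5 + 12 = 17, push 17
Push 2
Pop 17 and 2, compute 17 + 2 = 19, push 19
Stack result: 19

19


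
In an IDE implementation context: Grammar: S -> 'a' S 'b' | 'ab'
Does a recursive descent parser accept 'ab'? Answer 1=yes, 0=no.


Grammar accepts strings of the form a^n b^n (n >= 1)
Word: 'ab'
Counting: 1 a's and 1 b's
Check: 1 == 1? Yes
Derivation (S -> aSb applied 0 time(s), then S -> ab): S => ab
Accepted

1


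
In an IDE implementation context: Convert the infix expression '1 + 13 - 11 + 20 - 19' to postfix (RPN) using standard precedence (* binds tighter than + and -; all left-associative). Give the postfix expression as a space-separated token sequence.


Applying the shunting-yard algorithm:
  Operand 1 -> output
  Push '+' onto operator stack -> op-stack: [+]
  Operand 13 -> output
  See '-' (prec 1); top '+' (prec 1) >= it -> pop '+' to output
  Push '-' onto operator stack -> op-stack: [-]
  Operand 11 -> output
  See '+' (prec 1); top '-' (prec 1) >= it -> pop '-' to output
  Push '+' onto operator stack -> op-stack: [+]
  Operand 20 -> output
  See '-' (prec 1); top '+' (prec 1) >= it -> pop '+' to output
  Push '-' onto operator stack -> op-stack: [-]
  Operand 19 -> output
  End of input: pop '-' to output
Postfix result: 1 13 + 11 - 20 + 19 -

1 13 + 11 - 20 + 19 -


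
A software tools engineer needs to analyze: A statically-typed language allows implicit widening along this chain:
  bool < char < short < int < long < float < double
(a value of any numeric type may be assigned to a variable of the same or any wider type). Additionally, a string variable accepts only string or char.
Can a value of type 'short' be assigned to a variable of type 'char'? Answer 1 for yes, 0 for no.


Target variable type: char
Source value type: short
Numeric ranks: short=2, char=1
Widening allowed iff rank(source) <= rank(target): 2 <= 1? No
Result: 0

0


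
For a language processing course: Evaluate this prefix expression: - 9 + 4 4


Parsing prefix expression: - 9 + 4 4
Step 1: Innermost operation '+ 4 4'
  4 + 4 = 8
Step 2: Outer operation '- 9 [8]'
  9 - 8 = 1

1


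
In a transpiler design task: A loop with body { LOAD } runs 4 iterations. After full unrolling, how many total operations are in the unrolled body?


Loop body operations: LOAD (1 op per iteration)
Unrolling 4 iterations:
  Iteration 1: LOAD (1 ops)
  Iteration 2: LOAD (1 ops)
  Iteration 3: LOAD (1 ops)
  Iteration 4: LOAD (1 ops)
Total: 4 iterations * 1 ops/iter = 4 operations

4


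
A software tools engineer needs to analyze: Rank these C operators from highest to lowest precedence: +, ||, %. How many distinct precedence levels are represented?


Looking up precedence for each operator:
  + -> precedence 5
  || -> precedence 1
  % -> precedence 6
Sorted highest to lowest: %, +, ||
Distinct precedence values: [6, 5, 1]
Number of distinct levels: 3

3


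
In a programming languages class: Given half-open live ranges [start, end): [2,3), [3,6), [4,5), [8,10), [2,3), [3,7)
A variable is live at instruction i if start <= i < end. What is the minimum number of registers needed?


Live ranges:
  Var0: [2, 3)
  Var1: [3, 6)
  Var2: [4, 5)
  Var3: [8, 10)
  Var4: [2, 3)
  Var5: [3, 7)
Sweep-line events (position, delta, active):
  pos=2 start -> active=1
  pos=2 start -> active=2
  pos=3 end -> active=1
  pos=3 end -> active=0
  pos=3 start -> active=1
  pos=3 start -> active=2
  pos=4 start -> active=3
  pos=5 end -> active=2
  pos=6 end -> active=1
  pos=7 end -> active=0
  pos=8 start -> active=1
  pos=10 end -> active=0
Maximum simultaneous active: 3
Minimum registers needed: 3

3


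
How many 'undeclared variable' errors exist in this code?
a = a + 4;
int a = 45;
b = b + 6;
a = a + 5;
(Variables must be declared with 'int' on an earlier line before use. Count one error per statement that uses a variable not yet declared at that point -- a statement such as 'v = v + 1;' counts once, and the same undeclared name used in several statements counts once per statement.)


Scanning code line by line:
  Line 1: use 'a' -> ERROR (undeclared)
  Line 2: declare 'a' -> declared = ['a']
  Line 3: use 'b' -> ERROR (undeclared)
  Line 4: use 'a' -> OK (declared)
Total undeclared variable errors: 2

2


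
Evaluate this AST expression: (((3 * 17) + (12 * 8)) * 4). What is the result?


Expression: (((3 * 17) + (12 * 8)) * 4)
Evaluating step by step:
  3 * 17 = 51
  12 * 8 = 96
  51 + 96 = 147
  147 * 4 = 588
Result: 588

588


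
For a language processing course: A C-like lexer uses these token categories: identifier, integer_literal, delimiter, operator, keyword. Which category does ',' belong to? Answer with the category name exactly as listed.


Token: ','
Checking categories:
  identifier: no
  integer_literal: no
  operator: no
  keyword: no
  delimiter: YES
Category: delimiter

delimiter


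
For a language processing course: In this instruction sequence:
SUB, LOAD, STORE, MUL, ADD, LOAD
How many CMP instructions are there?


Scanning instruction sequence for CMP:
  Position 1: SUB
  Position 2: LOAD
  Position 3: STORE
  Position 4: MUL
  Position 5: ADD
  Position 6: LOAD
Matches at positions: []
Total CMP count: 0

0


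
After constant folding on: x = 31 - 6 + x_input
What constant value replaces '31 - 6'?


Identifying constant sub-expression:
  Original: x = 31 - 6 + x_input
  31 and 6 are both compile-time constants
  Evaluating: 31 - 6 = 25
  After folding: x = 25 + x_input

25


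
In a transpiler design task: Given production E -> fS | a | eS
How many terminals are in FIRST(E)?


Production: E -> fS | a | eS
Examining each alternative for leading terminals:
  E -> fS : first terminal = 'f'
  E -> a : first terminal = 'a'
  E -> eS : first terminal = 'e'
FIRST(E) = {a, e, f}
Count: 3

3


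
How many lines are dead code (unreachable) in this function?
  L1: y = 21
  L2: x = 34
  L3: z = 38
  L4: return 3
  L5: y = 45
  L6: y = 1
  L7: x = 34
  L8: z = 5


Analyzing control flow:
  L1: reachable (before return)
  L2: reachable (before return)
  L3: reachable (before return)
  L4: reachable (return statement)
  L5: DEAD (after return at L4)
  L6: DEAD (after return at L4)
  L7: DEAD (after return at L4)
  L8: DEAD (after return at L4)
Return at L4, total lines = 8
Dead lines: L5 through L8
Count: 4

4


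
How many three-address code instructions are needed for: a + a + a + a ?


Expression: a + a + a + a
Generating three-address code (respecting * over +/- precedence):
  Instruction 1: t1 = a + a
  Instruction 2: t2 = t1 + a
  Instruction 3: t3 = t2 + a
Total instructions: 3

3


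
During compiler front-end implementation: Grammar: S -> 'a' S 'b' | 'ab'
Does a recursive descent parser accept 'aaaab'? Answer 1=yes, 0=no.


Grammar accepts strings of the form a^n b^n (n >= 1)
Word: 'aaaab'
Counting: 4 a's and 1 b's
Check: 4 == 1? No
Mismatch: a-count != b-count
Rejected

0


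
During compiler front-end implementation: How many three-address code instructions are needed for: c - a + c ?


Expression: c - a + c
Generating three-address code (respecting * over +/- precedence):
  Instruction 1: t1 = c - a
  Instruction 2: t2 = t1 + c
Total instructions: 2

2


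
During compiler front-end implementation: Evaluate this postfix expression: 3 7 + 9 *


Processing tokens left to right:
Push 3, Push 7
Pop 3 and 7, compute 3 + 7 = 10, push 10
Push 9
Pop 10 and 9, compute 10 * 9 = 90, push 90
Stack result: 90

90


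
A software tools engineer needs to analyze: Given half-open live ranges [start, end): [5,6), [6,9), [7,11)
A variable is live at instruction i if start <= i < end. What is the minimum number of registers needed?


Live ranges:
  Var0: [5, 6)
  Var1: [6, 9)
  Var2: [7, 11)
Sweep-line events (position, delta, active):
  pos=5 start -> active=1
  pos=6 end -> active=0
  pos=6 start -> active=1
  pos=7 start -> active=2
  pos=9 end -> active=1
  pos=11 end -> active=0
Maximum simultaneous active: 2
Minimum registers needed: 2

2


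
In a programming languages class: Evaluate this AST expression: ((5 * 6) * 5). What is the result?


Expression: ((5 * 6) * 5)
Evaluating step by step:
  5 * 6 = 30
  30 * 5 = 150
Result: 150

150


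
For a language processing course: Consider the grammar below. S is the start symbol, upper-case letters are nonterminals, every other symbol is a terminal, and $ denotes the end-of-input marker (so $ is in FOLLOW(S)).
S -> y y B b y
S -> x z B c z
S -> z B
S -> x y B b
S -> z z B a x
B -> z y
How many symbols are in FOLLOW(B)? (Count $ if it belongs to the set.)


S is the start symbol and does not occur in any rule body, so FOLLOW(S) = {$}.
Examining every occurrence of B in a rule body:
  S -> y y B b y : B is followed by terminal 'b' -> add 'b'
  S -> x z B c z : B is followed by terminal 'c' -> add 'c'
  S -> z B : B is at the right end -> add FOLLOW(S) = {$}
  S -> x y B b : B is followed by terminal 'b' -> add 'b' (already in the set)
  S -> z z B a x : B is followed by terminal 'a' -> add 'a'
  B -> z y : B does not occur in the body -> contributes nothing
FOLLOW(B) = {a, b, c, $}
Count: 4

4


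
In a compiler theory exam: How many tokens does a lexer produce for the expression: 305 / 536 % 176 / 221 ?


Scanning '305 / 536 % 176 / 221'
Token 1: '305' -> integer_literal
Token 2: '/' -> operator
Token 3: '536' -> integer_literal
Token 4: '%' -> operator
Token 5: '176' -> integer_literal
Token 6: '/' -> operator
Token 7: '221' -> integer_literal
Total tokens: 7

7


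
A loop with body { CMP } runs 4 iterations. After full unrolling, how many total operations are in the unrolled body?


Loop body operations: CMP (1 op per iteration)
Unrolling 4 iterations:
  Iteration 1: CMP (1 ops)
  Iteration 2: CMP (1 ops)
  Iteration 3: CMP (1 ops)
  Iteration 4: CMP (1 ops)
Total: 4 iterations * 1 ops/iter = 4 operations

4


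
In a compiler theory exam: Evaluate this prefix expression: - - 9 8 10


Parsing prefix expression: - - 9 8 10
Step 1: Innermost operation '- 9 8'
  9 - 8 = 1
Step 2: Outer operation '- [1] 10'
  1 - 10 = -9

-9


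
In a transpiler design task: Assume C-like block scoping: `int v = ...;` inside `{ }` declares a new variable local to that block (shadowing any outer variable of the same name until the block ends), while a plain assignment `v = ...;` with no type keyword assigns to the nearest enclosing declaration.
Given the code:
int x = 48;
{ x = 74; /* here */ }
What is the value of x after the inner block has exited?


Analyzing scoping rules:
Outer scope: declares x = 48
Inner block: 'x = 74;' has no type keyword, so it is an assignment to the outer x (no shadowing)
The assignment changed the outer variable itself, so the new value persists after the block -> 74
Result: 74

74


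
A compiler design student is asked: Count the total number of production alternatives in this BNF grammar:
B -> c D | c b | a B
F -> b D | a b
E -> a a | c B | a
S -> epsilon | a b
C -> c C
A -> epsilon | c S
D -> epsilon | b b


Counting alternatives per rule:
  B: 3 alternative(s)
  F: 2 alternative(s)
  E: 3 alternative(s)
  S: 2 alternative(s)
  C: 1 alternative(s)
  A: 2 alternative(s)
  D: 2 alternative(s)
Sum: 3 + 2 + 3 + 2 + 1 + 2 + 2 = 15

15


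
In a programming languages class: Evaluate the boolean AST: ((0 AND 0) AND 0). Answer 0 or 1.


Step 1: Evaluate inner node
  0 AND 0 = 0
Step 2: Evaluate root node
  0 AND 0 = 0

0


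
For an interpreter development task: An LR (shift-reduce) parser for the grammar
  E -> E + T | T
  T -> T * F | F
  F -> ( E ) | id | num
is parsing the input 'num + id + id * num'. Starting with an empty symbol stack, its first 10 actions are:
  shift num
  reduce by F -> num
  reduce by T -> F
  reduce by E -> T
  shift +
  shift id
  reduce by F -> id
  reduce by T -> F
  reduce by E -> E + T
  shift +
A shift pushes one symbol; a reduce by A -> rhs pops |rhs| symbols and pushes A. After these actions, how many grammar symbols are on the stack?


Tracking the symbol stack through each action:
  Action 1: shift 'num' : push -> stack = [num] (size 1)
  Action 2: reduce by F -> num : pop 1, push F -> stack = [F] (size 1)
  Action 3: reduce by T -> F : pop 1, push T -> stack = [T] (size 1)
  Action 4: reduce by E -> T : pop 1, push E -> stack = [E] (size 1)
  Action 5: shift '+' : push -> stack = [E, +] (size 2)
  Action 6: shift 'id' : push -> stack = [E, +, id] (size 3)
  Action 7: reduce by F -> id : pop 1, push F -> stack = [E, +, F] (size 3)
  Action 8: reduce by T -> F : pop 1, push T -> stack = [E, +, T] (size 3)
  Action 9: reduce by E -> E + T : pop 3, push E -> stack = [E] (size 1)
  Action 10: shift '+' : push -> stack = [E, +] (size 2)
Final stack size: 2

2


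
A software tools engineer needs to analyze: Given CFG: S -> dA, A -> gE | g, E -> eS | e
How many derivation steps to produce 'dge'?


Grammar: S -> dA, A -> gE | g, E -> eS | e
Deriving 'dge':
Step 1: S -> dA => dA
Step 2: A -> gE => dgE
Step 3: E -> e => dge
Total derivation steps: 3

3


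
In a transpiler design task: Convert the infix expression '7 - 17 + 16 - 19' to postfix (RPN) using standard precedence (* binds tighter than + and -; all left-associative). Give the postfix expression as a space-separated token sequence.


Applying the shunting-yard algorithm:
  Operand 7 -> output
  Push '-' onto operator stack -> op-stack: [-]
  Operand 17 -> output
  See '+' (prec 1); top '-' (prec 1) >= it -> pop '-' to output
  Push '+' onto operator stack -> op-stack: [+]
  Operand 16 -> output
  See '-' (prec 1); top '+' (prec 1) >= it -> pop '+' to output
  Push '-' onto operator stack -> op-stack: [-]
  Operand 19 -> output
  End of input: pop '-' to output
Postfix result: 7 17 - 16 + 19 -

7 17 - 16 + 19 -
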